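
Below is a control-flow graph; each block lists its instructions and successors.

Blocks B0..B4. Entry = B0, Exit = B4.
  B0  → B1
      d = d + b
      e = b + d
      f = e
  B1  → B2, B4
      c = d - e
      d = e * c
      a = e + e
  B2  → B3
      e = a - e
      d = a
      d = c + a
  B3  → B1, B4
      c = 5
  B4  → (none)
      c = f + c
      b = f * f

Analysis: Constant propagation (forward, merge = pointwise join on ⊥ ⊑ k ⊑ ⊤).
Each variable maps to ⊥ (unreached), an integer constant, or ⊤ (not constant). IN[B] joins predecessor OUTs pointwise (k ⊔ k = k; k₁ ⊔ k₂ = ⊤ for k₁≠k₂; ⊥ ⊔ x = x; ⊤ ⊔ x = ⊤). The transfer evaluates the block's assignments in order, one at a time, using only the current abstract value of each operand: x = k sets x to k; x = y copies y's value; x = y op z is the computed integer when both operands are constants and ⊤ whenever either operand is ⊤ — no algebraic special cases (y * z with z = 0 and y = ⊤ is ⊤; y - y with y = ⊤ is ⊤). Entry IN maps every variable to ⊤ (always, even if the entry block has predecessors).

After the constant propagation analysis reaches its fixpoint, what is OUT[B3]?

Converged values:
  B0: | IN=(all ⊤) | OUT=(all ⊤)
  B1: | IN=(all ⊤) | OUT=(all ⊤)
  B2: | IN=(all ⊤) | OUT=(all ⊤)
  B3: | IN=(all ⊤) | OUT={c:5; rest ⊤}
  B4: | IN=(all ⊤) | OUT=(all ⊤)

Merge at B3: IN[B3] = OUT[B2] = {a: ⊤, b: ⊤, c: ⊤, d: ⊤, e: ⊤, f: ⊤}
Applying B3's transfer function to that IN value gives OUT[B3] (row B3 above).

Answer: {a: ⊤, b: ⊤, c: 5, d: ⊤, e: ⊤, f: ⊤}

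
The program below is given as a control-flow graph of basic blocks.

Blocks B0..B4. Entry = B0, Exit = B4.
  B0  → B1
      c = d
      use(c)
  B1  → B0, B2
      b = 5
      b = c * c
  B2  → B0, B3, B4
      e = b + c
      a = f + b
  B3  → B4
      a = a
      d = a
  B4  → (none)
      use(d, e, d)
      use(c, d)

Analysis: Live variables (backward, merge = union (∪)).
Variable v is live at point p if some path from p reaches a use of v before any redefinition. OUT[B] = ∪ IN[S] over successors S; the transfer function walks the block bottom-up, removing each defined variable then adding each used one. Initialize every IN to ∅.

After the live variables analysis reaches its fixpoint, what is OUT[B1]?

Converged values:
  B0:  IN={d, f}  OUT={c, d, f}
  B1:  IN={c, d, f}  OUT={b, c, d, f}
  B2:  IN={b, c, d, f}  OUT={a, c, d, e, f}
  B3:  IN={a, c, e}  OUT={c, d, e}
  B4:  IN={c, d, e}  OUT={}

Merge at B1: OUT[B1] = IN[B0] ⊔ IN[B2] = {b, c, d, f}

Answer: {b, c, d, f}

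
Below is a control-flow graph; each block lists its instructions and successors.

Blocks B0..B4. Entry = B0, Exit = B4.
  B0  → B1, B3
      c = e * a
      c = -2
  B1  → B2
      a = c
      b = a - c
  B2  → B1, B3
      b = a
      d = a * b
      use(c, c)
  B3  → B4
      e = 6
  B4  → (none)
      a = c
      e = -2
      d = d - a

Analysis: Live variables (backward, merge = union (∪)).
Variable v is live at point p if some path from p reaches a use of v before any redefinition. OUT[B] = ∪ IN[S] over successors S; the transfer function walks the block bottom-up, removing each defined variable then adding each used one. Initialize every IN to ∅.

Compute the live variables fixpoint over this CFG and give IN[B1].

Converged values:
  B0:  IN={a, d, e}  OUT={c, d}
  B1:  IN={c}  OUT={a, c}
  B2:  IN={a, c}  OUT={c, d}
  B3:  IN={c, d}  OUT={c, d}
  B4:  IN={c, d}  OUT={}

Merge at B1: OUT[B1] = IN[B2] = {a, c}
Applying B1's transfer function to that OUT value gives IN[B1] (row B1 above).

Answer: {c}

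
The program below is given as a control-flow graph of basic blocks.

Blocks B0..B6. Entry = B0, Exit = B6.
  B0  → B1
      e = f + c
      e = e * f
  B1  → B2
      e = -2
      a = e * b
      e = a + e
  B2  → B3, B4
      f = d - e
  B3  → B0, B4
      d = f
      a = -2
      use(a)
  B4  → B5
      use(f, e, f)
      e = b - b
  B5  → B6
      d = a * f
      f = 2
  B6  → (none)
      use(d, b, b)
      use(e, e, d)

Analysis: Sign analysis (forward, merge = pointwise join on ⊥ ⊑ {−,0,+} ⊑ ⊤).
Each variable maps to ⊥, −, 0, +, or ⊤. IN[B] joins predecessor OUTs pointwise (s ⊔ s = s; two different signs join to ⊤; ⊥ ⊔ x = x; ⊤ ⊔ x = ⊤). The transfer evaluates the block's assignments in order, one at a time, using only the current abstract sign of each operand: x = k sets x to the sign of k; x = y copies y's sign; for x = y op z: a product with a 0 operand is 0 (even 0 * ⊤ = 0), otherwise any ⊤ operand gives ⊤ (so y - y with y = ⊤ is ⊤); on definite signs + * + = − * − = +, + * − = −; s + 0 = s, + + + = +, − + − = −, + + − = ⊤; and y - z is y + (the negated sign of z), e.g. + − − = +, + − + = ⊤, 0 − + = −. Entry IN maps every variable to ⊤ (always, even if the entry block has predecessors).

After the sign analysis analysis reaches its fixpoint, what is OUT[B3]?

Per-block solution:
  B0:   IN=(all ⊤)   OUT=(all ⊤)
  B1:   IN=(all ⊤)   OUT=(all ⊤)
  B2:   IN=(all ⊤)   OUT=(all ⊤)
  B3:   IN=(all ⊤)   OUT={a:-; rest ⊤}
  B4:   IN=(all ⊤)   OUT=(all ⊤)
  B5:   IN=(all ⊤)   OUT={f:+; rest ⊤}
  B6:   IN={f:+; rest ⊤}   OUT={f:+; rest ⊤}

Merge at B3: IN[B3] = OUT[B2] = {a: ⊤, b: ⊤, c: ⊤, d: ⊤, e: ⊤, f: ⊤}
Applying B3's transfer function to that IN value gives OUT[B3] (row B3 above).

Answer: {a: -, b: ⊤, c: ⊤, d: ⊤, e: ⊤, f: ⊤}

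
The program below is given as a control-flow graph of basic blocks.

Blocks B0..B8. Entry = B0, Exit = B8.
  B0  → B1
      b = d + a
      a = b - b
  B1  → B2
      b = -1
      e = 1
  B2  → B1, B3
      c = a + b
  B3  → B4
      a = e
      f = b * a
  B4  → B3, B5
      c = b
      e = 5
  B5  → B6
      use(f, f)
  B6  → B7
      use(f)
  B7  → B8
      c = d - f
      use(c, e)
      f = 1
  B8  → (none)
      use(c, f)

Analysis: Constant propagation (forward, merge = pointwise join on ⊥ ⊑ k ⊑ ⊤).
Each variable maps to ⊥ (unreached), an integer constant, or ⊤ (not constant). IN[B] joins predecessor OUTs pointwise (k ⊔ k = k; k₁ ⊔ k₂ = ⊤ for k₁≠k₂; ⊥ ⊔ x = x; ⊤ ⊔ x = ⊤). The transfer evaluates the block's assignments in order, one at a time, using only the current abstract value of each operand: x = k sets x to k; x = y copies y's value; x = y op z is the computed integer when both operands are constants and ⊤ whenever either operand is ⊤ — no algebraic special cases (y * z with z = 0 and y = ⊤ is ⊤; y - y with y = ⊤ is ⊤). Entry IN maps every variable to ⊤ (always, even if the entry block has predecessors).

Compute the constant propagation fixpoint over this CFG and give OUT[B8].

Answer: {a: ⊤, b: -1, c: ⊤, d: ⊤, e: 5, f: 1}

Derivation:
Per-block solution:
  B0:  IN=(all ⊤)  OUT=(all ⊤)
  B1:  IN=(all ⊤)  OUT={b:-1, e:1; rest ⊤}
  B2:  IN={b:-1, e:1; rest ⊤}  OUT={b:-1, e:1; rest ⊤}
  B3:  IN={b:-1; rest ⊤}  OUT={b:-1; rest ⊤}
  B4:  IN={b:-1; rest ⊤}  OUT={b:-1, c:-1, e:5; rest ⊤}
  B5:  IN={b:-1, c:-1, e:5; rest ⊤}  OUT={b:-1, c:-1, e:5; rest ⊤}
  B6:  IN={b:-1, c:-1, e:5; rest ⊤}  OUT={b:-1, c:-1, e:5; rest ⊤}
  B7:  IN={b:-1, c:-1, e:5; rest ⊤}  OUT={b:-1, e:5, f:1; rest ⊤}
  B8:  IN={b:-1, e:5, f:1; rest ⊤}  OUT={b:-1, e:5, f:1; rest ⊤}

Merge at B8: IN[B8] = OUT[B7] = {a: ⊤, b: -1, c: ⊤, d: ⊤, e: 5, f: 1}
Applying B8's transfer function to that IN value gives OUT[B8] (row B8 above).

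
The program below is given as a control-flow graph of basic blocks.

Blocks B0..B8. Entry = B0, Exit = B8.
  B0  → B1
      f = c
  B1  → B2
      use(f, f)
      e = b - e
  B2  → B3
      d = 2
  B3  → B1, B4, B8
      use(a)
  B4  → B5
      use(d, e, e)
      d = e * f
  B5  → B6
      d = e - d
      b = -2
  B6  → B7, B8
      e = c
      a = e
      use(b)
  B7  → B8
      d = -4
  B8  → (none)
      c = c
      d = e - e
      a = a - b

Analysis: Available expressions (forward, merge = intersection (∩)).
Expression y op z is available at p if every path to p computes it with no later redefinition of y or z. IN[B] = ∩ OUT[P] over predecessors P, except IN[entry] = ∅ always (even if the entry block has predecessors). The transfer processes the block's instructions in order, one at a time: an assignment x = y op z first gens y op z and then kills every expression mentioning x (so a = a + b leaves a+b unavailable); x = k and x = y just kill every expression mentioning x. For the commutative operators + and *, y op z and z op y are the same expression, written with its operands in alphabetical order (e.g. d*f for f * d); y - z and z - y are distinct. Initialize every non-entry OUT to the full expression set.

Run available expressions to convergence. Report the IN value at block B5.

Per-block solution:
  B0: | IN={} | OUT={}
  B1: | IN={} | OUT={}
  B2: | IN={} | OUT={}
  B3: | IN={} | OUT={}
  B4: | IN={} | OUT={e*f}
  B5: | IN={e*f} | OUT={e*f}
  B6: | IN={e*f} | OUT={}
  B7: | IN={} | OUT={}
  B8: | IN={} | OUT={e-e}

Merge at B5: IN[B5] = OUT[B4] = {e*f}

Answer: {e*f}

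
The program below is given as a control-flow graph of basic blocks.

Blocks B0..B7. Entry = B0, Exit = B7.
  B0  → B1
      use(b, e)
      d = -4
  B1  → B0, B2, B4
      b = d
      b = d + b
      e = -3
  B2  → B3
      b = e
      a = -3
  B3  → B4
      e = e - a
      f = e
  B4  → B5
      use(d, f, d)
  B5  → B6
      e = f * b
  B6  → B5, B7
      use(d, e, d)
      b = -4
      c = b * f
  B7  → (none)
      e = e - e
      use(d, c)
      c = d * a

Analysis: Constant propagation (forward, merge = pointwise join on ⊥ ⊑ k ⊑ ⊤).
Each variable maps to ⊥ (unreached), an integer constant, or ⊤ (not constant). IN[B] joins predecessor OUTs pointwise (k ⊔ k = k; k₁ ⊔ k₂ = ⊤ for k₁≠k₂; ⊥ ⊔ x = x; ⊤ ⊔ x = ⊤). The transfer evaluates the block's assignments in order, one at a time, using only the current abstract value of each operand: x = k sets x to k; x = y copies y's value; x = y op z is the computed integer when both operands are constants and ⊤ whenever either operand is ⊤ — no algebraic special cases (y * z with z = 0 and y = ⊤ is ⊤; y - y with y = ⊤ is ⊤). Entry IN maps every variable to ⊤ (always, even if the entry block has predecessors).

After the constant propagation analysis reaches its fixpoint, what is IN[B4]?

Answer: {a: ⊤, b: ⊤, c: ⊤, d: -4, e: ⊤, f: ⊤}

Derivation:
Fixpoint table:
  B0: | IN=(all ⊤) | OUT={d:-4; rest ⊤}
  B1: | IN={d:-4; rest ⊤} | OUT={b:-8, d:-4, e:-3; rest ⊤}
  B2: | IN={b:-8, d:-4, e:-3; rest ⊤} | OUT={a:-3, b:-3, d:-4, e:-3; rest ⊤}
  B3: | IN={a:-3, b:-3, d:-4, e:-3; rest ⊤} | OUT={a:-3, b:-3, d:-4, e:0, f:0; rest ⊤}
  B4: | IN={d:-4; rest ⊤} | OUT={d:-4; rest ⊤}
  B5: | IN={d:-4; rest ⊤} | OUT={d:-4; rest ⊤}
  B6: | IN={d:-4; rest ⊤} | OUT={b:-4, d:-4; rest ⊤}
  B7: | IN={b:-4, d:-4; rest ⊤} | OUT={b:-4, d:-4; rest ⊤}

Merge at B4: IN[B4] = OUT[B1] ⊔ OUT[B3] = {a: ⊤, b: ⊤, c: ⊤, d: -4, e: ⊤, f: ⊤}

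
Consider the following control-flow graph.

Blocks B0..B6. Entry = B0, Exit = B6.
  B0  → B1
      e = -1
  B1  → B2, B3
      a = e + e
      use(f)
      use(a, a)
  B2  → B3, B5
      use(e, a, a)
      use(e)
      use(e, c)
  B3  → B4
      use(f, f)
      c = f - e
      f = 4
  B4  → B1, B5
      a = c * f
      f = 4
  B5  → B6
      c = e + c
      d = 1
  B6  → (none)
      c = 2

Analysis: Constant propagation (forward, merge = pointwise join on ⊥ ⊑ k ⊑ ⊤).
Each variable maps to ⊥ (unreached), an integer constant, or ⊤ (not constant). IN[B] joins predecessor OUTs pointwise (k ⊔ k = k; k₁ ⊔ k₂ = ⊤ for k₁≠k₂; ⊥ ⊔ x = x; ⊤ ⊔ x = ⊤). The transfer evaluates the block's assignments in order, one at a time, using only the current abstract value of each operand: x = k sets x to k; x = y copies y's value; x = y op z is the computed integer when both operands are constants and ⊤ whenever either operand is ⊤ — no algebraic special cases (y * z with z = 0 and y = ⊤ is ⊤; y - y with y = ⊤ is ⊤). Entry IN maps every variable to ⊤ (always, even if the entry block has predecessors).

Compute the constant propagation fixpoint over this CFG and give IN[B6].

Fixpoint table:
  B0:   IN=(all ⊤)   OUT={e:-1; rest ⊤}
  B1:   IN={e:-1; rest ⊤}   OUT={a:-2, e:-1; rest ⊤}
  B2:   IN={a:-2, e:-1; rest ⊤}   OUT={a:-2, e:-1; rest ⊤}
  B3:   IN={a:-2, e:-1; rest ⊤}   OUT={a:-2, e:-1, f:4; rest ⊤}
  B4:   IN={a:-2, e:-1, f:4; rest ⊤}   OUT={e:-1, f:4; rest ⊤}
  B5:   IN={e:-1; rest ⊤}   OUT={d:1, e:-1; rest ⊤}
  B6:   IN={d:1, e:-1; rest ⊤}   OUT={c:2, d:1, e:-1; rest ⊤}

Merge at B6: IN[B6] = OUT[B5] = {a: ⊤, b: ⊤, c: ⊤, d: 1, e: -1, f: ⊤}

Answer: {a: ⊤, b: ⊤, c: ⊤, d: 1, e: -1, f: ⊤}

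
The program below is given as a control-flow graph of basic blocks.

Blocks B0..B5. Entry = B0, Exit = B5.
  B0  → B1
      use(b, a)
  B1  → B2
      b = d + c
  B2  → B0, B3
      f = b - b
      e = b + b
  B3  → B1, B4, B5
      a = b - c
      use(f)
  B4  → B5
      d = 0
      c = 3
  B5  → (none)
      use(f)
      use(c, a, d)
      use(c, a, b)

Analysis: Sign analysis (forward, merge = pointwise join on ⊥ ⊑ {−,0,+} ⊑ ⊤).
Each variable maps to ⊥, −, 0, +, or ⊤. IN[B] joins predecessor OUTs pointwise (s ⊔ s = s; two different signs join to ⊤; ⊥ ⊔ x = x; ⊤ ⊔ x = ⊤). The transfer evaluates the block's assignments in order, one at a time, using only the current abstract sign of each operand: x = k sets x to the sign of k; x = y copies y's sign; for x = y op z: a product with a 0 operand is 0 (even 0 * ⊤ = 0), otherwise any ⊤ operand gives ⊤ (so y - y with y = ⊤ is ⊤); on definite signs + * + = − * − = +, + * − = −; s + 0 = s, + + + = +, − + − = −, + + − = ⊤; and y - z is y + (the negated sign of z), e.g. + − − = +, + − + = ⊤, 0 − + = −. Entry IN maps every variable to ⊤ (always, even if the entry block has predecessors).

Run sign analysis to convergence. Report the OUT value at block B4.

Answer: {a: ⊤, b: ⊤, c: +, d: 0, e: ⊤, f: ⊤}

Derivation:
Fixpoint table:
  B0:   IN=(all ⊤)   OUT=(all ⊤)
  B1:   IN=(all ⊤)   OUT=(all ⊤)
  B2:   IN=(all ⊤)   OUT=(all ⊤)
  B3:   IN=(all ⊤)   OUT=(all ⊤)
  B4:   IN=(all ⊤)   OUT={c:+, d:0; rest ⊤}
  B5:   IN=(all ⊤)   OUT=(all ⊤)

Merge at B4: IN[B4] = OUT[B3] = {a: ⊤, b: ⊤, c: ⊤, d: ⊤, e: ⊤, f: ⊤}
Applying B4's transfer function to that IN value gives OUT[B4] (row B4 above).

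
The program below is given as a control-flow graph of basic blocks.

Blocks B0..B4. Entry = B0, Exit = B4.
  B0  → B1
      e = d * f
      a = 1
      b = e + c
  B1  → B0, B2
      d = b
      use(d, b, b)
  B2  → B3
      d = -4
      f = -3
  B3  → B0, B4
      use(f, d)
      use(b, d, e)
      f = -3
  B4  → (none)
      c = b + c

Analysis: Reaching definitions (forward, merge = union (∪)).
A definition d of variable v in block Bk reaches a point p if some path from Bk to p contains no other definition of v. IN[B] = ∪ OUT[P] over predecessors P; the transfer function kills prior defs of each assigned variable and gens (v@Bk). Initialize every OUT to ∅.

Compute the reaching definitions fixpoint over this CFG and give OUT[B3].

Answer: {a@B0, b@B0, d@B2, e@B0, f@B3}

Derivation:
Per-block solution:
  B0:   IN={a@B0, b@B0, d@B1, d@B2, e@B0, f@B3}   OUT={a@B0, b@B0, d@B1, d@B2, e@B0, f@B3}
  B1:   IN={a@B0, b@B0, d@B1, d@B2, e@B0, f@B3}   OUT={a@B0, b@B0, d@B1, e@B0, f@B3}
  B2:   IN={a@B0, b@B0, d@B1, e@B0, f@B3}   OUT={a@B0, b@B0, d@B2, e@B0, f@B2}
  B3:   IN={a@B0, b@B0, d@B2, e@B0, f@B2}   OUT={a@B0, b@B0, d@B2, e@B0, f@B3}
  B4:   IN={a@B0, b@B0, d@B2, e@B0, f@B3}   OUT={a@B0, b@B0, c@B4, d@B2, e@B0, f@B3}

Merge at B3: IN[B3] = OUT[B2] = {a@B0, b@B0, d@B2, e@B0, f@B2}
Applying B3's transfer function to that IN value gives OUT[B3] (row B3 above).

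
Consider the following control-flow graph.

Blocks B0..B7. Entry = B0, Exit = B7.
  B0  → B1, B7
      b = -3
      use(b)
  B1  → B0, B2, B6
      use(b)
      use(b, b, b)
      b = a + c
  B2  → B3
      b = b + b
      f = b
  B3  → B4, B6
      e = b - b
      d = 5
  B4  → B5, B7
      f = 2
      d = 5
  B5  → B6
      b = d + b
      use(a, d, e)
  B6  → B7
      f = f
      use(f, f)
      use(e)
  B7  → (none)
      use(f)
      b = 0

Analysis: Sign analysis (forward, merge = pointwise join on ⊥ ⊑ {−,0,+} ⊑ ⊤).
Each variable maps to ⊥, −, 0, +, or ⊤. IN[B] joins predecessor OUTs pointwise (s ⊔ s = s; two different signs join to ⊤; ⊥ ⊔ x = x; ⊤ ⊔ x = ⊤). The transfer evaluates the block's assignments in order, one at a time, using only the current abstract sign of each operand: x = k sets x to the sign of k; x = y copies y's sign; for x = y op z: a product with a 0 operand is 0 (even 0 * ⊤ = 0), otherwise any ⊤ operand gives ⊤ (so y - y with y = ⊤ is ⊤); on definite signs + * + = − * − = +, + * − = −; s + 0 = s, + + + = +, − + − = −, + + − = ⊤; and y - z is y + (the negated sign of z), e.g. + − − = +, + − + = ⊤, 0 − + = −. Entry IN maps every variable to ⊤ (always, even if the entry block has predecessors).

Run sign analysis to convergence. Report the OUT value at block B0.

Per-block solution:
  B0:   IN=(all ⊤)   OUT={b:-; rest ⊤}
  B1:   IN={b:-; rest ⊤}   OUT=(all ⊤)
  B2:   IN=(all ⊤)   OUT=(all ⊤)
  B3:   IN=(all ⊤)   OUT={d:+; rest ⊤}
  B4:   IN={d:+; rest ⊤}   OUT={d:+, f:+; rest ⊤}
  B5:   IN={d:+, f:+; rest ⊤}   OUT={d:+, f:+; rest ⊤}
  B6:   IN=(all ⊤)   OUT=(all ⊤)
  B7:   IN=(all ⊤)   OUT={b:0; rest ⊤}

Merge at B0 (entry node, so the boundary value (all ⊤) is joined with the incoming edge(s)): IN[B0] = (all ⊤) ⊔ OUT[B1] = {a: ⊤, b: ⊤, c: ⊤, d: ⊤, e: ⊤, f: ⊤}
Applying B0's transfer function to that IN value gives OUT[B0] (row B0 above).

Answer: {a: ⊤, b: -, c: ⊤, d: ⊤, e: ⊤, f: ⊤}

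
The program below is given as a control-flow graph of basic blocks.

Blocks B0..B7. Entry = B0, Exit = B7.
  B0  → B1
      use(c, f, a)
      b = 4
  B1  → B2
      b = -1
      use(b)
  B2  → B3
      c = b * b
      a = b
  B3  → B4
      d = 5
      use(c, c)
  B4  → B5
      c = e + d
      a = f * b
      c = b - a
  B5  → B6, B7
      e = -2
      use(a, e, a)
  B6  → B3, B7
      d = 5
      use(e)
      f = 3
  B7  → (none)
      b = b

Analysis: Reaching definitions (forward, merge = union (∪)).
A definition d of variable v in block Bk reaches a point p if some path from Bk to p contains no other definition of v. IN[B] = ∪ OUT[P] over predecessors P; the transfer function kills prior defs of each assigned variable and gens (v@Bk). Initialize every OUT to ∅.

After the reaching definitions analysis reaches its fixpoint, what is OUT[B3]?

Fixpoint table:
  B0:   IN={}   OUT={b@B0}
  B1:   IN={b@B0}   OUT={b@B1}
  B2:   IN={b@B1}   OUT={a@B2, b@B1, c@B2}
  B3:   IN={a@B2, a@B4, b@B1, c@B2, c@B4, d@B6, e@B5, f@B6}   OUT={a@B2, a@B4, b@B1, c@B2, c@B4, d@B3, e@B5, f@B6}
  B4:   IN={a@B2, a@B4, b@B1, c@B2, c@B4, d@B3, e@B5, f@B6}   OUT={a@B4, b@B1, c@B4, d@B3, e@B5, f@B6}
  B5:   IN={a@B4, b@B1, c@B4, d@B3, e@B5, f@B6}   OUT={a@B4, b@B1, c@B4, d@B3, e@B5, f@B6}
  B6:   IN={a@B4, b@B1, c@B4, d@B3, e@B5, f@B6}   OUT={a@B4, b@B1, c@B4, d@B6, e@B5, f@B6}
  B7:   IN={a@B4, b@B1, c@B4, d@B3, d@B6, e@B5, f@B6}   OUT={a@B4, b@B7, c@B4, d@B3, d@B6, e@B5, f@B6}

Merge at B3: IN[B3] = OUT[B2] ⊔ OUT[B6] = {a@B2, a@B4, b@B1, c@B2, c@B4, d@B6, e@B5, f@B6}
Applying B3's transfer function to that IN value gives OUT[B3] (row B3 above).

Answer: {a@B2, a@B4, b@B1, c@B2, c@B4, d@B3, e@B5, f@B6}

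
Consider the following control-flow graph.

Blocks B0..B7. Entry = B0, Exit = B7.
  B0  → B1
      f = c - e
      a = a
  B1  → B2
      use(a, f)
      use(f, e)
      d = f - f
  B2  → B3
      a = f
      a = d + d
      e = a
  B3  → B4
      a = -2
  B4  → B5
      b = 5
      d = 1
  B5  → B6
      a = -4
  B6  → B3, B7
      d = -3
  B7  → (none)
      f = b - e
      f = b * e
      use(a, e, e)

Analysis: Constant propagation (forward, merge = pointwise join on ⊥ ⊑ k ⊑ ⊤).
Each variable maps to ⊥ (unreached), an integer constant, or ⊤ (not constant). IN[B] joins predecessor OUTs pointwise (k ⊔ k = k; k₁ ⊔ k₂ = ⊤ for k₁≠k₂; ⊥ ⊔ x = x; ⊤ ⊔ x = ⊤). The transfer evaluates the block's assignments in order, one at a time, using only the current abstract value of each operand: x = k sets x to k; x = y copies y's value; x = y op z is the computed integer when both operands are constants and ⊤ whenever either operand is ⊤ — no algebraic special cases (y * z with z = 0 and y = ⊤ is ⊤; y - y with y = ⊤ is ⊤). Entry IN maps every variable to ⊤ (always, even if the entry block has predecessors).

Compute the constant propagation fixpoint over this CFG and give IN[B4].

Converged values:
  B0: | IN=(all ⊤) | OUT=(all ⊤)
  B1: | IN=(all ⊤) | OUT=(all ⊤)
  B2: | IN=(all ⊤) | OUT=(all ⊤)
  B3: | IN=(all ⊤) | OUT={a:-2; rest ⊤}
  B4: | IN={a:-2; rest ⊤} | OUT={a:-2, b:5, d:1; rest ⊤}
  B5: | IN={a:-2, b:5, d:1; rest ⊤} | OUT={a:-4, b:5, d:1; rest ⊤}
  B6: | IN={a:-4, b:5, d:1; rest ⊤} | OUT={a:-4, b:5, d:-3; rest ⊤}
  B7: | IN={a:-4, b:5, d:-3; rest ⊤} | OUT={a:-4, b:5, d:-3; rest ⊤}

Merge at B4: IN[B4] = OUT[B3] = {a: -2, b: ⊤, c: ⊤, d: ⊤, e: ⊤, f: ⊤}

Answer: {a: -2, b: ⊤, c: ⊤, d: ⊤, e: ⊤, f: ⊤}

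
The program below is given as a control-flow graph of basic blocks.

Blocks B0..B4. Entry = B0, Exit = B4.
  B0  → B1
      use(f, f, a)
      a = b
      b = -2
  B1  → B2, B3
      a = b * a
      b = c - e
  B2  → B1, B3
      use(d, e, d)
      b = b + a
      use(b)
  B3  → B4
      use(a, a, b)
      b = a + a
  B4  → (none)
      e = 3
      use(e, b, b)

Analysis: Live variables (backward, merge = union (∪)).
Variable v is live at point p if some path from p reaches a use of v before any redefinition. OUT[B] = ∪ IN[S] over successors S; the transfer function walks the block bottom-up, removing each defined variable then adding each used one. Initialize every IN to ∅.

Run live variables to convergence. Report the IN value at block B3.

Fixpoint table:
  B0:   IN={a, b, c, d, e, f}   OUT={a, b, c, d, e}
  B1:   IN={a, b, c, d, e}   OUT={a, b, c, d, e}
  B2:   IN={a, b, c, d, e}   OUT={a, b, c, d, e}
  B3:   IN={a, b}   OUT={b}
  B4:   IN={b}   OUT={}

Merge at B3: OUT[B3] = IN[B4] = {b}
Applying B3's transfer function to that OUT value gives IN[B3] (row B3 above).

Answer: {a, b}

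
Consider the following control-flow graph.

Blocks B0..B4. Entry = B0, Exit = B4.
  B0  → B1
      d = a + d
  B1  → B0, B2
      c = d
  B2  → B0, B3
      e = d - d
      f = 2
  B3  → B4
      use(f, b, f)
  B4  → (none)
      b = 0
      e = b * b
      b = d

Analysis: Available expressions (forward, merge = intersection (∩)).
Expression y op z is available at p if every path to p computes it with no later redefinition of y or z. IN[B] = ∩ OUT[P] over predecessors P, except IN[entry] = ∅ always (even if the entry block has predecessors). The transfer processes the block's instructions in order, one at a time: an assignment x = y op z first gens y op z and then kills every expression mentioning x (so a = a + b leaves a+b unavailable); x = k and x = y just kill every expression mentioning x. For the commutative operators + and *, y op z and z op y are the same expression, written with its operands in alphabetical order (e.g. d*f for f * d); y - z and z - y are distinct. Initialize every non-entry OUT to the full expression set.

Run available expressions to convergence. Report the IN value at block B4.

Answer: {d-d}

Working:
Fixpoint table:
  B0:  IN={}  OUT={}
  B1:  IN={}  OUT={}
  B2:  IN={}  OUT={d-d}
  B3:  IN={d-d}  OUT={d-d}
  B4:  IN={d-d}  OUT={d-d}

Merge at B4: IN[B4] = OUT[B3] = {d-d}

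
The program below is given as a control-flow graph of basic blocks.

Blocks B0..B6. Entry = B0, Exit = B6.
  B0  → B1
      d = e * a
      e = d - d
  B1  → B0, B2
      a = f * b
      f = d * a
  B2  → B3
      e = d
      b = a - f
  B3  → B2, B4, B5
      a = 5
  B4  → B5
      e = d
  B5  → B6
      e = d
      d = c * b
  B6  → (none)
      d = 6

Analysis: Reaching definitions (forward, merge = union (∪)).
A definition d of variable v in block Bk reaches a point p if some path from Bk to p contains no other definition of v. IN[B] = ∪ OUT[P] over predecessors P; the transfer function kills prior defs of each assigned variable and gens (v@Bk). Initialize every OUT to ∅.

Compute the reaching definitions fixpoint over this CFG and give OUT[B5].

Answer: {a@B3, b@B2, d@B5, e@B5, f@B1}

Working:
Per-block solution:
  B0: | IN={a@B1, d@B0, e@B0, f@B1} | OUT={a@B1, d@B0, e@B0, f@B1}
  B1: | IN={a@B1, d@B0, e@B0, f@B1} | OUT={a@B1, d@B0, e@B0, f@B1}
  B2: | IN={a@B1, a@B3, b@B2, d@B0, e@B0, e@B2, f@B1} | OUT={a@B1, a@B3, b@B2, d@B0, e@B2, f@B1}
  B3: | IN={a@B1, a@B3, b@B2, d@B0, e@B2, f@B1} | OUT={a@B3, b@B2, d@B0, e@B2, f@B1}
  B4: | IN={a@B3, b@B2, d@B0, e@B2, f@B1} | OUT={a@B3, b@B2, d@B0, e@B4, f@B1}
  B5: | IN={a@B3, b@B2, d@B0, e@B2, e@B4, f@B1} | OUT={a@B3, b@B2, d@B5, e@B5, f@B1}
  B6: | IN={a@B3, b@B2, d@B5, e@B5, f@B1} | OUT={a@B3, b@B2, d@B6, e@B5, f@B1}

Merge at B5: IN[B5] = OUT[B3] ⊔ OUT[B4] = {a@B3, b@B2, d@B0, e@B2, e@B4, f@B1}
Applying B5's transfer function to that IN value gives OUT[B5] (row B5 above).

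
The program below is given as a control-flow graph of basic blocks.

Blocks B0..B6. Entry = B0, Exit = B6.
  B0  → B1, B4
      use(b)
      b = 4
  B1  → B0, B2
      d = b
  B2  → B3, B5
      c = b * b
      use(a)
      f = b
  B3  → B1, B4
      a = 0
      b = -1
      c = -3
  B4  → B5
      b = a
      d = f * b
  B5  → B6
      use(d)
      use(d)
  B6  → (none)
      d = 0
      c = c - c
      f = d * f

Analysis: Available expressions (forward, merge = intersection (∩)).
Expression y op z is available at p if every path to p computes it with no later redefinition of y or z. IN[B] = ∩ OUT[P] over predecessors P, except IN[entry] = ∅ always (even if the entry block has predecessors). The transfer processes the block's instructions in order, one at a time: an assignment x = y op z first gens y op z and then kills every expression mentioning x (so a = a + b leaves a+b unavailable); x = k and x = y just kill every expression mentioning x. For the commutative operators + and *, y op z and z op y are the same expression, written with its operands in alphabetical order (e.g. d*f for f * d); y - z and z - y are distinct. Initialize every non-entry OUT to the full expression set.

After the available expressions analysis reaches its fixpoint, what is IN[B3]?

Per-block solution:
  B0:  IN={}  OUT={}
  B1:  IN={}  OUT={}
  B2:  IN={}  OUT={b*b}
  B3:  IN={b*b}  OUT={}
  B4:  IN={}  OUT={b*f}
  B5:  IN={}  OUT={}
  B6:  IN={}  OUT={}

Merge at B3: IN[B3] = OUT[B2] = {b*b}

Answer: {b*b}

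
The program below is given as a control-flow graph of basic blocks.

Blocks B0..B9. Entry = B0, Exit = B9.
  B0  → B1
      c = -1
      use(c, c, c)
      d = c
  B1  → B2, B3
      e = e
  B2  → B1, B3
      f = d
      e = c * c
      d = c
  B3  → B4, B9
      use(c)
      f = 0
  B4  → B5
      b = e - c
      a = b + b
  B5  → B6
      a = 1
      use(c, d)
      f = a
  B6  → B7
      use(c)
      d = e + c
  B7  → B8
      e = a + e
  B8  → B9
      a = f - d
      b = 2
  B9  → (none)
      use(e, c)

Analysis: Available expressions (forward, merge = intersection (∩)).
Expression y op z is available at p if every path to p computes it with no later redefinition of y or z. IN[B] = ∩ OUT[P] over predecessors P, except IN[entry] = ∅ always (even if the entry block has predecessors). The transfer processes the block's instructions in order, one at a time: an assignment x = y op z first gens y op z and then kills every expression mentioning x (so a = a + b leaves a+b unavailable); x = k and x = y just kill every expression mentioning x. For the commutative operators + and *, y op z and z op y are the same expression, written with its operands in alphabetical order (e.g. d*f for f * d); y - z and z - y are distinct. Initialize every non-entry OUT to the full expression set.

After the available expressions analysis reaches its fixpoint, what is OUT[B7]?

Fixpoint table:
  B0:  IN={}  OUT={}
  B1:  IN={}  OUT={}
  B2:  IN={}  OUT={c*c}
  B3:  IN={}  OUT={}
  B4:  IN={}  OUT={b+b, e-c}
  B5:  IN={b+b, e-c}  OUT={b+b, e-c}
  B6:  IN={b+b, e-c}  OUT={b+b, c+e, e-c}
  B7:  IN={b+b, c+e, e-c}  OUT={b+b}
  B8:  IN={b+b}  OUT={f-d}
  B9:  IN={}  OUT={}

Merge at B7: IN[B7] = OUT[B6] = {b+b, c+e, e-c}
Applying B7's transfer function to that IN value gives OUT[B7] (row B7 above).

Answer: {b+b}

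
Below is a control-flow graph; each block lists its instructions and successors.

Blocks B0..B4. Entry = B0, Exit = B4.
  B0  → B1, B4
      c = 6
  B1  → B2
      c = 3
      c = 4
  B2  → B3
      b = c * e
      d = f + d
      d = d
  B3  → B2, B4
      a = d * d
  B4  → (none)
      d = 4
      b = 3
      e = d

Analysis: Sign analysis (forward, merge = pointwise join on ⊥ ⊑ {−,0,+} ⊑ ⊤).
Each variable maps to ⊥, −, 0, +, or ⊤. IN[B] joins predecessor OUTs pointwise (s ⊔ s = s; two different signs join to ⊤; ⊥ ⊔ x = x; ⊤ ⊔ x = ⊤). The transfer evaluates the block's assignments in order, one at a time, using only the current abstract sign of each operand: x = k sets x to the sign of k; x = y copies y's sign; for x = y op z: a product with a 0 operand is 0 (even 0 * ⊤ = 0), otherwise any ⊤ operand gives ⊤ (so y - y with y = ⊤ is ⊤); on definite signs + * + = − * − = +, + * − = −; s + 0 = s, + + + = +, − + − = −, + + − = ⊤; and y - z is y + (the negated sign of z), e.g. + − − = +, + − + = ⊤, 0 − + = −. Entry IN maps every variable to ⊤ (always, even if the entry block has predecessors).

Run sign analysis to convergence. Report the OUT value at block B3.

Answer: {a: ⊤, b: ⊤, c: +, d: ⊤, e: ⊤, f: ⊤}

Trace:
Fixpoint table:
  B0: | IN=(all ⊤) | OUT={c:+; rest ⊤}
  B1: | IN={c:+; rest ⊤} | OUT={c:+; rest ⊤}
  B2: | IN={c:+; rest ⊤} | OUT={c:+; rest ⊤}
  B3: | IN={c:+; rest ⊤} | OUT={c:+; rest ⊤}
  B4: | IN={c:+; rest ⊤} | OUT={b:+, c:+, d:+, e:+; rest ⊤}

Merge at B3: IN[B3] = OUT[B2] = {a: ⊤, b: ⊤, c: +, d: ⊤, e: ⊤, f: ⊤}
Applying B3's transfer function to that IN value gives OUT[B3] (row B3 above).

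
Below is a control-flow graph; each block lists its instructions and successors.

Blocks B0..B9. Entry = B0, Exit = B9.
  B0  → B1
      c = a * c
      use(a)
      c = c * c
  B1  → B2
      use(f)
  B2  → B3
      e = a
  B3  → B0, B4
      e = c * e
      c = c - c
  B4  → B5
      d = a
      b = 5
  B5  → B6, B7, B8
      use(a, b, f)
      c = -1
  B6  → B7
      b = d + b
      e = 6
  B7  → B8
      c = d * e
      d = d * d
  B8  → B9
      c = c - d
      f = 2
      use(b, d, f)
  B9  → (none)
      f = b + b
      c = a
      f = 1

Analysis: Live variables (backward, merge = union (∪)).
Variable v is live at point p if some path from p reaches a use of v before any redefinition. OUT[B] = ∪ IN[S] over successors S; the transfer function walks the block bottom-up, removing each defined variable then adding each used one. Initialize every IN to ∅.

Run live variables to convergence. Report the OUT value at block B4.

Answer: {a, b, d, e, f}

Trace:
Fixpoint table:
  B0: | IN={a, c, f} | OUT={a, c, f}
  B1: | IN={a, c, f} | OUT={a, c, f}
  B2: | IN={a, c, f} | OUT={a, c, e, f}
  B3: | IN={a, c, e, f} | OUT={a, c, e, f}
  B4: | IN={a, e, f} | OUT={a, b, d, e, f}
  B5: | IN={a, b, d, e, f} | OUT={a, b, c, d, e}
  B6: | IN={a, b, d} | OUT={a, b, d, e}
  B7: | IN={a, b, d, e} | OUT={a, b, c, d}
  B8: | IN={a, b, c, d} | OUT={a, b}
  B9: | IN={a, b} | OUT={}

Merge at B4: OUT[B4] = IN[B5] = {a, b, d, e, f}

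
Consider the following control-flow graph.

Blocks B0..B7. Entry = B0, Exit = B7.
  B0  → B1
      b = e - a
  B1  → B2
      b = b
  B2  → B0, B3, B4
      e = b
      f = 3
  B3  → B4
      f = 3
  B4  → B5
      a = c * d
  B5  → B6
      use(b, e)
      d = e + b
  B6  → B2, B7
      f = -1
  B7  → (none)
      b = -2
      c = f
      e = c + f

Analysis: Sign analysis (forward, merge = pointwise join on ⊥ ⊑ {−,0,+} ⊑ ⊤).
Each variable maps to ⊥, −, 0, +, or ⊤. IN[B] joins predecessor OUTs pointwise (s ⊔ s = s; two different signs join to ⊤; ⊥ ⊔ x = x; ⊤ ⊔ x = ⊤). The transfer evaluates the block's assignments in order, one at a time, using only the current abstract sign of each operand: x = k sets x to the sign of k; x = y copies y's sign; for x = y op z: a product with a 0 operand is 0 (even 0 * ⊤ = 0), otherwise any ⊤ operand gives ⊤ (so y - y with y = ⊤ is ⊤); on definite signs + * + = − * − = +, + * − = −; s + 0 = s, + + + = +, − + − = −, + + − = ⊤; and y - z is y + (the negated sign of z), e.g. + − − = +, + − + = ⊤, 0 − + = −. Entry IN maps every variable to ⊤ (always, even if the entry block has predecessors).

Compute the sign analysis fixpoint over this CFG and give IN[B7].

Converged values:
  B0:  IN=(all ⊤)  OUT=(all ⊤)
  B1:  IN=(all ⊤)  OUT=(all ⊤)
  B2:  IN=(all ⊤)  OUT={f:+; rest ⊤}
  B3:  IN={f:+; rest ⊤}  OUT={f:+; rest ⊤}
  B4:  IN={f:+; rest ⊤}  OUT={f:+; rest ⊤}
  B5:  IN={f:+; rest ⊤}  OUT={f:+; rest ⊤}
  B6:  IN={f:+; rest ⊤}  OUT={f:-; rest ⊤}
  B7:  IN={f:-; rest ⊤}  OUT={b:-, c:-, e:-, f:-; rest ⊤}

Merge at B7: IN[B7] = OUT[B6] = {a: ⊤, b: ⊤, c: ⊤, d: ⊤, e: ⊤, f: -}

Answer: {a: ⊤, b: ⊤, c: ⊤, d: ⊤, e: ⊤, f: -}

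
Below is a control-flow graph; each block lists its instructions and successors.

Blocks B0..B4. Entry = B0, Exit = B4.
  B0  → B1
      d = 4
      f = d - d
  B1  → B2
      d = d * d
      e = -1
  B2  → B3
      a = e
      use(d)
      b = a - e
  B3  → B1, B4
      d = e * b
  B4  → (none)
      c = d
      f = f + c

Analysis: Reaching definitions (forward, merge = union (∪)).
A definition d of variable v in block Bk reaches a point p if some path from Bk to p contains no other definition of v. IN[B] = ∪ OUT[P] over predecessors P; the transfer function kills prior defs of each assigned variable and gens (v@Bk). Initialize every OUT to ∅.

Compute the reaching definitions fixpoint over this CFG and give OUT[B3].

Converged values:
  B0:   IN={}   OUT={d@B0, f@B0}
  B1:   IN={a@B2, b@B2, d@B0, d@B3, e@B1, f@B0}   OUT={a@B2, b@B2, d@B1, e@B1, f@B0}
  B2:   IN={a@B2, b@B2, d@B1, e@B1, f@B0}   OUT={a@B2, b@B2, d@B1, e@B1, f@B0}
  B3:   IN={a@B2, b@B2, d@B1, e@B1, f@B0}   OUT={a@B2, b@B2, d@B3, e@B1, f@B0}
  B4:   IN={a@B2, b@B2, d@B3, e@B1, f@B0}   OUT={a@B2, b@B2, c@B4, d@B3, e@B1, f@B4}

Merge at B3: IN[B3] = OUT[B2] = {a@B2, b@B2, d@B1, e@B1, f@B0}
Applying B3's transfer function to that IN value gives OUT[B3] (row B3 above).

Answer: {a@B2, b@B2, d@B3, e@B1, f@B0}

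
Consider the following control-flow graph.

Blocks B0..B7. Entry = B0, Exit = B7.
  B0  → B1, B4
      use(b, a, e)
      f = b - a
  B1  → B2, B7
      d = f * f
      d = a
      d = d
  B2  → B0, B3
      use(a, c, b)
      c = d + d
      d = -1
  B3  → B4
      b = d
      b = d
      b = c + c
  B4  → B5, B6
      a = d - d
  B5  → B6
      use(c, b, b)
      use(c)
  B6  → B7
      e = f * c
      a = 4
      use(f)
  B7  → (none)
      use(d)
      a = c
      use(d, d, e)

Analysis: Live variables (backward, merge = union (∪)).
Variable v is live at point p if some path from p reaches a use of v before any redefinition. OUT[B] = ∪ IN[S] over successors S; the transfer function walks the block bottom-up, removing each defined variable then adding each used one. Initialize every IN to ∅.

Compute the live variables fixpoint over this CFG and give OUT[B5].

Answer: {c, d, f}

Derivation:
Per-block solution:
  B0:  IN={a, b, c, d, e}  OUT={a, b, c, d, e, f}
  B1:  IN={a, b, c, e, f}  OUT={a, b, c, d, e, f}
  B2:  IN={a, b, c, d, e, f}  OUT={a, b, c, d, e, f}
  B3:  IN={c, d, f}  OUT={b, c, d, f}
  B4:  IN={b, c, d, f}  OUT={b, c, d, f}
  B5:  IN={b, c, d, f}  OUT={c, d, f}
  B6:  IN={c, d, f}  OUT={c, d, e}
  B7:  IN={c, d, e}  OUT={}

Merge at B5: OUT[B5] = IN[B6] = {c, d, f}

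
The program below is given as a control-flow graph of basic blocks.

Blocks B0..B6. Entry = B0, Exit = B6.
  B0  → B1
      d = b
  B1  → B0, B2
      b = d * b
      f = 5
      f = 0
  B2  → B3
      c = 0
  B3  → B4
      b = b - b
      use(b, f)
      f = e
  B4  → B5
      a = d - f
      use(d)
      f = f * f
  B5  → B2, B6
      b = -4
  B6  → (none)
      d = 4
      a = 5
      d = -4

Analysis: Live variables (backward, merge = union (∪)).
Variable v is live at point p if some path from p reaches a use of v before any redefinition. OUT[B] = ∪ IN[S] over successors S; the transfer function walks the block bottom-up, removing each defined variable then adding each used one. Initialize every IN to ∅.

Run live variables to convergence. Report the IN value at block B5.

Converged values:
  B0: | IN={b, e} | OUT={b, d, e}
  B1: | IN={b, d, e} | OUT={b, d, e, f}
  B2: | IN={b, d, e, f} | OUT={b, d, e, f}
  B3: | IN={b, d, e, f} | OUT={d, e, f}
  B4: | IN={d, e, f} | OUT={d, e, f}
  B5: | IN={d, e, f} | OUT={b, d, e, f}
  B6: | IN={} | OUT={}

Merge at B5: OUT[B5] = IN[B2] ⊔ IN[B6] = {b, d, e, f}
Applying B5's transfer function to that OUT value gives IN[B5] (row B5 above).

Answer: {d, e, f}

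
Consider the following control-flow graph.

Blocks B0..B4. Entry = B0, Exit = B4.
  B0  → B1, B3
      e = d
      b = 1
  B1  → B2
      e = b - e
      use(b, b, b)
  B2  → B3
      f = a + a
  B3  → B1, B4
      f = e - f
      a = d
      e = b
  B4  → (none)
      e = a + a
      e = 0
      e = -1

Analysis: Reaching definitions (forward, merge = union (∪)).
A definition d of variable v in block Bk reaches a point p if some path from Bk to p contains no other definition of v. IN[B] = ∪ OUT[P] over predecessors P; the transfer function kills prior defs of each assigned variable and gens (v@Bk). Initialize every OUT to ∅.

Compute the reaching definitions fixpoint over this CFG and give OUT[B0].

Fixpoint table:
  B0: | IN={} | OUT={b@B0, e@B0}
  B1: | IN={a@B3, b@B0, e@B0, e@B3, f@B3} | OUT={a@B3, b@B0, e@B1, f@B3}
  B2: | IN={a@B3, b@B0, e@B1, f@B3} | OUT={a@B3, b@B0, e@B1, f@B2}
  B3: | IN={a@B3, b@B0, e@B0, e@B1, f@B2} | OUT={a@B3, b@B0, e@B3, f@B3}
  B4: | IN={a@B3, b@B0, e@B3, f@B3} | OUT={a@B3, b@B0, e@B4, f@B3}

B0 is the boundary node: IN[B0] = {}
Applying B0's transfer function to that IN value gives OUT[B0] (row B0 above).

Answer: {b@B0, e@B0}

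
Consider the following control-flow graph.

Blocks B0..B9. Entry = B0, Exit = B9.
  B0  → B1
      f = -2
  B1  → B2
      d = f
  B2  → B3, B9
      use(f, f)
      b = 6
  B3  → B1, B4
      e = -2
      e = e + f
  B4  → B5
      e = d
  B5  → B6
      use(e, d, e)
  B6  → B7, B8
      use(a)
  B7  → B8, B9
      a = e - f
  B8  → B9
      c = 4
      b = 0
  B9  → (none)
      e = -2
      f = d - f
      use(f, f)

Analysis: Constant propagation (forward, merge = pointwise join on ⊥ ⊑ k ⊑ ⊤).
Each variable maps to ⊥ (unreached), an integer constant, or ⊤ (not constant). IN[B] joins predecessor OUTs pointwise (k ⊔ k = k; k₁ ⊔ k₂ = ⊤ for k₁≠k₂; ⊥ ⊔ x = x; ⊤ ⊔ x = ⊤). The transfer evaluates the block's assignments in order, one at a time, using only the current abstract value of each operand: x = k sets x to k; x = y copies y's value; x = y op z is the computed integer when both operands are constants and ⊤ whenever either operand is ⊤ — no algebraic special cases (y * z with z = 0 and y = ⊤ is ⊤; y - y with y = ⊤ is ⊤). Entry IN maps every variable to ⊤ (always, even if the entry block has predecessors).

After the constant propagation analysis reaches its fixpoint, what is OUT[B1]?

Per-block solution:
  B0:   IN=(all ⊤)   OUT={f:-2; rest ⊤}
  B1:   IN={f:-2; rest ⊤}   OUT={d:-2, f:-2; rest ⊤}
  B2:   IN={d:-2, f:-2; rest ⊤}   OUT={b:6, d:-2, f:-2; rest ⊤}
  B3:   IN={b:6, d:-2, f:-2; rest ⊤}   OUT={b:6, d:-2, e:-4, f:-2; rest ⊤}
  B4:   IN={b:6, d:-2, e:-4, f:-2; rest ⊤}   OUT={b:6, d:-2, e:-2, f:-2; rest ⊤}
  B5:   IN={b:6, d:-2, e:-2, f:-2; rest ⊤}   OUT={b:6, d:-2, e:-2, f:-2; rest ⊤}
  B6:   IN={b:6, d:-2, e:-2, f:-2; rest ⊤}   OUT={b:6, d:-2, e:-2, f:-2; rest ⊤}
  B7:   IN={b:6, d:-2, e:-2, f:-2; rest ⊤}   OUT={a:0, b:6, d:-2, e:-2, f:-2; rest ⊤}
  B8:   IN={b:6, d:-2, e:-2, f:-2; rest ⊤}   OUT={b:0, c:4, d:-2, e:-2, f:-2; rest ⊤}
  B9:   IN={d:-2, f:-2; rest ⊤}   OUT={d:-2, e:-2, f:0; rest ⊤}

Merge at B1: IN[B1] = OUT[B0] ⊔ OUT[B3] = {a: ⊤, b: ⊤, c: ⊤, d: ⊤, e: ⊤, f: -2}
Applying B1's transfer function to that IN value gives OUT[B1] (row B1 above).

Answer: {a: ⊤, b: ⊤, c: ⊤, d: -2, e: ⊤, f: -2}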